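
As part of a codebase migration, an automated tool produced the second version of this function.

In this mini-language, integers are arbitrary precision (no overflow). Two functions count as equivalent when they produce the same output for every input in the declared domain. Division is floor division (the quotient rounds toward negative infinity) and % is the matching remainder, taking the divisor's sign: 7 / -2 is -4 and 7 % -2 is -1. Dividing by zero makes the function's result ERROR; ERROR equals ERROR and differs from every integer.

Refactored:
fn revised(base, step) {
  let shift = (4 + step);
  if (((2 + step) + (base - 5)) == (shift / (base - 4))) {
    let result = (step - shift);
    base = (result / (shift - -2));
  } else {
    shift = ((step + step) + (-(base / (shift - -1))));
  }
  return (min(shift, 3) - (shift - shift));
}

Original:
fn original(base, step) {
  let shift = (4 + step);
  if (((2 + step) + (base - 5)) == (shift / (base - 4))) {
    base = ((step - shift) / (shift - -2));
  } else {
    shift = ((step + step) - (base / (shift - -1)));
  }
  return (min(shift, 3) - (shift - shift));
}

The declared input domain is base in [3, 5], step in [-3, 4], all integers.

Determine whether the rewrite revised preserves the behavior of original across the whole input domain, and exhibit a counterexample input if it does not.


Differences: statement counts differ; and local variable names differ; and arithmetic usage differs — yet all 24 inputs agree.
verdict: equivalent


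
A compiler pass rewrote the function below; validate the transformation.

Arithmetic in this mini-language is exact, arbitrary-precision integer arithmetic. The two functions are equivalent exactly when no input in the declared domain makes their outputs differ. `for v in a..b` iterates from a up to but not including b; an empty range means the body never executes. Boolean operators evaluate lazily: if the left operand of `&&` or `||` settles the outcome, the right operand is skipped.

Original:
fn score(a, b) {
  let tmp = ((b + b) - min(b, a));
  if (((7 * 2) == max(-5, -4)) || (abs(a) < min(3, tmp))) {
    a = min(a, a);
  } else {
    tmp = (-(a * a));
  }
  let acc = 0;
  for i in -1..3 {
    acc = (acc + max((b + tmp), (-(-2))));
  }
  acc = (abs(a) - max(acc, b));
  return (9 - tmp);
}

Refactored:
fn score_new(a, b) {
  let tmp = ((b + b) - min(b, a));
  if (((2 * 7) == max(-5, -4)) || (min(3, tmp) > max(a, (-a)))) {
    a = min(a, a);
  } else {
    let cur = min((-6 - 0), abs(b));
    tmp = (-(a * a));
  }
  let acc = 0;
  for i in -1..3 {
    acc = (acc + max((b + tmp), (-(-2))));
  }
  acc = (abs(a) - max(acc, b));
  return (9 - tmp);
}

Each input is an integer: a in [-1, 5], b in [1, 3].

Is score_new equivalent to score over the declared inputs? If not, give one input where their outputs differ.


Side by side, the visible changes include: constant usage differs; and min/max/abs usage differs; and statement counts differ; and arithmetic usage differs; and comparison usage differs; and local variable names differ.
As a probe, take a=2, b=2: score runs tmp=2, then (((7 * 2) == max(-5, -4)) || (abs(a) < min(3, tmp))) is false, then tmp=-4, then acc=0, then (i=-1), then acc=2, then (i=0), then acc=4, then (i=1), then acc=6, then (i=2), then acc=8, then acc=-6, then returns 13; score_new runs tmp=2, then (((2 * 7) == max(-5, -4)) || (min(3, tmp) > max(a, (-a)))) is false, then cur=-6, then tmp=-4, then acc=0, then (i=-1), then acc=2, then (i=0), then acc=4, then (i=1), then acc=6, then (i=2), then acc=8, then acc=-6, then returns 13; both end at 13.
Every one of the 21 inputs gives matching results.
verdict: equivalent


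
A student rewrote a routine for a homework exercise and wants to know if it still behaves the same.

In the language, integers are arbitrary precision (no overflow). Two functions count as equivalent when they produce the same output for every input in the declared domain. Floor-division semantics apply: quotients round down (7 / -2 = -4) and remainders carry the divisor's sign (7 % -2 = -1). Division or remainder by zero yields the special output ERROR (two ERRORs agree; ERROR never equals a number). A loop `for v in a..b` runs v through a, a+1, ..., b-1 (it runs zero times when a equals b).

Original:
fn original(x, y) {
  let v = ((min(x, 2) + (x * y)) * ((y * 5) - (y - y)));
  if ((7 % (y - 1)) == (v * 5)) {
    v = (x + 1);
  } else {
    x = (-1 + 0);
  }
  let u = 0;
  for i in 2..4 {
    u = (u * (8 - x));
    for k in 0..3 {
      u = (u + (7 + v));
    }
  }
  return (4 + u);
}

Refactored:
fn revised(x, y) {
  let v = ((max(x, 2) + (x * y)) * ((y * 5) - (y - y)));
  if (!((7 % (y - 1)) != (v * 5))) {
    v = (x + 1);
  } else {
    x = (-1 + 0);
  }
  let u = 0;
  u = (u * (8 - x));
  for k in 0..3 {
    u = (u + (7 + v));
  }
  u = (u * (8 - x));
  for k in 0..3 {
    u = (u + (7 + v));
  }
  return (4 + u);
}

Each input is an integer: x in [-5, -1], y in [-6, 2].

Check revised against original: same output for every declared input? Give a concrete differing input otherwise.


Evaluate both at x=-5, y=-6.
original: v=-750, then ((7 % (y - 1)) == (v * 5)) is false, then x=-1, then u=0, then (i=2), then u=0, then (k=0), then u=-743, then (k=1), then u=-1486, then (k=2), then u=-2229, then (i=3), then u=-20061, then (k=0), then u=-20804, then (k=1), then u=-21547, then (k=2), then u=-22290, then returns -22286
revised: v=-960, then (!((7 % (y - 1)) != (v * 5))) is false, then x=-1, then u=0, then u=0, then (k=0), then u=-953, then (k=1), then u=-1906, then (k=2), then u=-2859, then u=-25731, then (k=0), then u=-26684, then (k=1), then u=-27637, then (k=2), then u=-28590, then returns -28586
-22286 and -28586 differ, so these are not the same function on this domain.
verdict: not equivalent; witness: x=-5, y=-6


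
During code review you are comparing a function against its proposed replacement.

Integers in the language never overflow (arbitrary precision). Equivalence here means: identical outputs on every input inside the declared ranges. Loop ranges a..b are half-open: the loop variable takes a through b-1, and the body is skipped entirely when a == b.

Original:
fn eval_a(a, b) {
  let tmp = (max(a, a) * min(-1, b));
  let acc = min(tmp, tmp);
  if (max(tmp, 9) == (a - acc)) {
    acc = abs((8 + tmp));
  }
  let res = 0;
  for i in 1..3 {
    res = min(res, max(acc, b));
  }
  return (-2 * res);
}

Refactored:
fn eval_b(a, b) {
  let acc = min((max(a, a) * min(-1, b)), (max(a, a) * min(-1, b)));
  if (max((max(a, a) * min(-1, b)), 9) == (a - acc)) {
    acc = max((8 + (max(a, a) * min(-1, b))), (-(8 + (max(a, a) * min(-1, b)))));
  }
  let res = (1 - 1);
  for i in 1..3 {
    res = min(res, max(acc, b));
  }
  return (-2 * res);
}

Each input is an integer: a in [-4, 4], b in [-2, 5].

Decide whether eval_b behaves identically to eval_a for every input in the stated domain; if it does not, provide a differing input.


The two are interchangeable: constant usage differs, plus local variable names differ, plus statement counts differ, plus arithmetic usage differs, plus min/max/abs usage differs, and every declared input agrees.
One worked example (a=-3, b=1) — eval_a: tmp becomes 3; next acc becomes 3; next (max(tmp, 9) == (a - acc)) evaluates to false; next res becomes 0; next at i=1:; next res becomes 0; next at i=2:; next res becomes 0; next final value 0; eval_b: acc becomes 3; next (max((max(a, a) * min(-1, b)), 9) == (a - acc)) evaluates to false; next res becomes 0; next at i=1:; next res becomes 0; next at i=2:; next res becomes 0; next final value 0; agreement on 0.
Across all 72 domain points the two functions coincide.
verdict: equivalent


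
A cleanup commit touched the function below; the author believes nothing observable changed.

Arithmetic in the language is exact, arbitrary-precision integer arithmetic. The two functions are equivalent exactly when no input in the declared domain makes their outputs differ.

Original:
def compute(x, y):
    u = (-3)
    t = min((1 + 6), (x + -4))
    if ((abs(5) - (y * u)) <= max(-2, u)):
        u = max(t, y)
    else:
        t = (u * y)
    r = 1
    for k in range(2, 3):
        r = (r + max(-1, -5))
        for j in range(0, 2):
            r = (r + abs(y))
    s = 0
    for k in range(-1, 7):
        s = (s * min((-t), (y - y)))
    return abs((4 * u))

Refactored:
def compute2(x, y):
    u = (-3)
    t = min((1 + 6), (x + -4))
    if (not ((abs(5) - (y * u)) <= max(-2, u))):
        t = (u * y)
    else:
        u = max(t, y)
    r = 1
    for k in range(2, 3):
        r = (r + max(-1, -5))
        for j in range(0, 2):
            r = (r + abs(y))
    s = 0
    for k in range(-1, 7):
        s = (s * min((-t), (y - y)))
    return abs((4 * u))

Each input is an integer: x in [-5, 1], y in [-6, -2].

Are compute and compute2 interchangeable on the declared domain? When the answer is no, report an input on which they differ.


Equivalent — the differences include boolean connective usage differs, yet no declared input distinguishes the two.
Spot check at x=-2, y=-6 — compute: u=-3, then t=-6, then ((abs(5) - (y * u)) <= max(-2, u)) is true, then u=-6, then r=1, then (k=2), then r=0, then (j=0), then r=6, then (j=1), then r=12, then s=0, then (k=-1), then s=0, then (k=0), then s=0, then (k=1), then s=0, then (k=2), then s=0, then (k=3), then s=0, then (k=4), then s=0, then (k=5), then s=0, then (k=6), then s=0, then returns 24. compute2: u=-3, then t=-6, then (not ((abs(5) - (y * u)) <= max(-2, u))) is false, then u=-6, then r=1, then (k=2), then r=0, then (j=0), then r=6, then (j=1), then r=12, then s=0, then (k=-1), then s=0, then (k=0), then s=0, then (k=1), then s=0, then (k=2), then s=0, then (k=3), then s=0, then (k=4), then s=0, then (k=5), then s=0, then (k=6), then s=0, then returns 24. Both give 24.
An exhaustive pass over the 35 declared inputs shows identical outputs.
verdict: equivalent


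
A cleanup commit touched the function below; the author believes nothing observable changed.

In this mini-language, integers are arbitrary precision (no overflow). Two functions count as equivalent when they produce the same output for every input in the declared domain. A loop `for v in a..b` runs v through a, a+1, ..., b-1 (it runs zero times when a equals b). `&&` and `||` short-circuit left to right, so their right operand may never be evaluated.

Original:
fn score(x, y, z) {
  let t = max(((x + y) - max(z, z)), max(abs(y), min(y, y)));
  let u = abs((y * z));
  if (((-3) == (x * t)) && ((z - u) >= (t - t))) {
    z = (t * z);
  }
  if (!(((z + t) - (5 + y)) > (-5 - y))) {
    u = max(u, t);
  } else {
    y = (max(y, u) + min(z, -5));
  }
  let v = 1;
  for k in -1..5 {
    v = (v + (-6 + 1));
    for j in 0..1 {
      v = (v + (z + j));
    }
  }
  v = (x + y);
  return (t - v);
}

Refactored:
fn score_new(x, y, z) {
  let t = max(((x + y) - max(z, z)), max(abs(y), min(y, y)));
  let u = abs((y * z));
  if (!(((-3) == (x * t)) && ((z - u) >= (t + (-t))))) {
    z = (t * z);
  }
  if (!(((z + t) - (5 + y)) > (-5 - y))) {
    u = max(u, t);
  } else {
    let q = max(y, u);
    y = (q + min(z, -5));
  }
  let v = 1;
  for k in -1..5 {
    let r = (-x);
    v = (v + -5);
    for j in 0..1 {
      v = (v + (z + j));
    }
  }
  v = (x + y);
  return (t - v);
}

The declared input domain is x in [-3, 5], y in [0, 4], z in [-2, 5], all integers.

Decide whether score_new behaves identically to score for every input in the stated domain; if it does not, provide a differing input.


There is a counterexample at x=-3, y=0, z=1: 8 on one side, 3 on the other.
score: t becomes 0; next u becomes 0; next (((-3) == (x * t)) && ((z - u) >= (t - t))) evaluates to false; next (!(((z + t) - (5 + y)) > (-5 - y))) evaluates to false; next y becomes -5; next v becomes 1; next at k=-1:; next v becomes -4; next at j=0:; next v becomes -3; next at k=0:; next v becomes -8; next at j=0:; next v becomes -7; next at k=1:; next v becomes -12; next at j=0:; next v becomes -11; next at k=2:; next v becomes -16; next at j=0:; next v becomes -15; next at k=3:; next v becomes -20; next at j=0:; next v becomes -19; next at k=4:; next v becomes -24; next at j=0:; next v becomes -23; next v becomes -8; next final value 8
score_new: t becomes 0; next u becomes 0; next (!(((-3) == (x * t)) && ((z - u) >= (t + (-t))))) evaluates to true; next z becomes 0; next (!(((z + t) - (5 + y)) > (-5 - y))) evaluates to true; next u becomes 0; next v becomes 1; next at k=-1:; next r becomes 3; next v becomes -4; next at j=0:; next v becomes -4; next at k=0:; next r becomes 3; next v becomes -9; next at j=0:; next v becomes -9; next at k=1:; next r becomes 3; next v becomes -14; next at j=0:; next v becomes -14; next at k=2:; next r becomes 3; next v becomes -19; next at j=0:; next v becomes -19; next at k=3:; next r becomes 3; next v becomes -24; next at j=0:; next v becomes -24; next at k=4:; next r becomes 3; next v becomes -29; next at j=0:; next v becomes -29; next v becomes -3; next final value 3
verdict: not equivalent; witness: x=-3, y=0, z=1


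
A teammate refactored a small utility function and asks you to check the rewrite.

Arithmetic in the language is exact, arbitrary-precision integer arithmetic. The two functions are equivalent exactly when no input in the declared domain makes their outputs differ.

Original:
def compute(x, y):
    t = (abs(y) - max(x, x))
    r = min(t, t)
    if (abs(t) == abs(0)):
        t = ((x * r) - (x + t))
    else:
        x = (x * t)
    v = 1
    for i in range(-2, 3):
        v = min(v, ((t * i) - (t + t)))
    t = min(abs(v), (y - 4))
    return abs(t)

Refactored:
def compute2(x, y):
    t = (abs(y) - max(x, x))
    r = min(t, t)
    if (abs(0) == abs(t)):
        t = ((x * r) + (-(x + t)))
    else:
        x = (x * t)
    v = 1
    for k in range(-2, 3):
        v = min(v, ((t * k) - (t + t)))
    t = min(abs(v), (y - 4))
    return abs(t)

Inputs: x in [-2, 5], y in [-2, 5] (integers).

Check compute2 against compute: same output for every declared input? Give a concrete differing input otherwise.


Comparing the listings, the differences include: local variable names differ, plus arithmetic usage differs.
Tracing x=0, y=1: compute: t becomes 1; next r becomes 1; next (abs(t) == abs(0)) evaluates to false; next x becomes 0; next v becomes 1; next at i=-2:; next v becomes -4; next at i=-1:; next v becomes -4; next at i=0:; next v becomes -4; next at i=1:; next v becomes -4; next at i=2:; next v becomes -4; next t becomes -3; next final value 3 | compute2: t becomes 1; next r becomes 1; next (abs(0) == abs(t)) evaluates to false; next x becomes 0; next v becomes 1; next at k=-2:; next v becomes -4; next at k=-1:; next v becomes -4; next at k=0:; next v becomes -4; next at k=1:; next v becomes -4; next at k=2:; next v becomes -4; next t becomes -3; next final value 3 — matching result 3.
Sweeping the whole domain (64 inputs) finds no disagreement.
verdict: equivalent


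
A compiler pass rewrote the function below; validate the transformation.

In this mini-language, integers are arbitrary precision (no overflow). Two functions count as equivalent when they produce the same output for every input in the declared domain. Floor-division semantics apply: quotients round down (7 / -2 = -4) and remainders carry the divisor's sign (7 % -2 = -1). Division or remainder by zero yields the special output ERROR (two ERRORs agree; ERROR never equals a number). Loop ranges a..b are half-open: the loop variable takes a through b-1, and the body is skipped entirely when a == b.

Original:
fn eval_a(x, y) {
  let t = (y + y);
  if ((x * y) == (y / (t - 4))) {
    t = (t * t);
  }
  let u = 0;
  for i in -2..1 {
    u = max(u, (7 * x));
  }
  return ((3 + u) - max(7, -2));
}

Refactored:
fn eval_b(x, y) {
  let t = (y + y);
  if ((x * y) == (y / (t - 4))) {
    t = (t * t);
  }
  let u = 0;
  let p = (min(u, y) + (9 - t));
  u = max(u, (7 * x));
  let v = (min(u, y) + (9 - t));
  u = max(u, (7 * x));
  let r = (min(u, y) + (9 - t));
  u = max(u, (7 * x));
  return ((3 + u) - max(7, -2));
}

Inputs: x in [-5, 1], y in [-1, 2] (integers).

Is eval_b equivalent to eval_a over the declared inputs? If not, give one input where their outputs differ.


This is a faithful refactor — arithmetic usage differs; constant usage differs; loop structure differs; statement counts differ; min/max/abs usage differs; local variable names differ, but the computed results match everywhere.
Tracing x=-4, y=0: eval_a: t := 0 | ((x * y) == (y / (t - 4))): true | t := 0 | u := 0 | iter i=-2: | u := 0 | iter i=-1: | u := 0 | iter i=0: | u := 0 | result -4 | eval_b: t := 0 | ((x * y) == (y / (t - 4))): true | t := 0 | u := 0 | p := 9 | u := 0 | v := 9 | u := 0 | r := 9 | u := 0 | result -4 — matching result -4.
Checked all 28 inputs in the declared domain: the outputs agree on every one.
verdict: equivalent


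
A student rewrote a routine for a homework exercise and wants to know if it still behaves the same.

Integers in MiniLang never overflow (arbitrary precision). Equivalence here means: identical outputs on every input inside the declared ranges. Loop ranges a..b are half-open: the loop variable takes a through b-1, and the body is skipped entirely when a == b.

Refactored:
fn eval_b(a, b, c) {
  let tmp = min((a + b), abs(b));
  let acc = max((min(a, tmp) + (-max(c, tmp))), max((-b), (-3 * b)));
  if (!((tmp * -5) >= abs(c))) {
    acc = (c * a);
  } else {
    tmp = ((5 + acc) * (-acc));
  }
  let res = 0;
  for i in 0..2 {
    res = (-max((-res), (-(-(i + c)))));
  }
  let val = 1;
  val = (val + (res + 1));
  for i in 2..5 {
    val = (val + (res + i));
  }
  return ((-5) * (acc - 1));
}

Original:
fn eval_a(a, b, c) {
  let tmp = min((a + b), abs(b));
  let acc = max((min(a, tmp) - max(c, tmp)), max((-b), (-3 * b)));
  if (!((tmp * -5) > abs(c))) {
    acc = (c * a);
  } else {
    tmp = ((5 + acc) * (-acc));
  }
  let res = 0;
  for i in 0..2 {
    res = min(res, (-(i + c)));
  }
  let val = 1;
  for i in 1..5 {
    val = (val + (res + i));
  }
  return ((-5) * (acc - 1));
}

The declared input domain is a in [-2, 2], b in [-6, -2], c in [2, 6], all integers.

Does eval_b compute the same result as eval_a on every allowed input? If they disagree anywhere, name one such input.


Evaluate both at a=1, b=-2, c=5.
eval_a: tmp = -1; acc = 6; (!((tmp * -5) > abs(c))) -> true; acc = 5; res = 0; [i=0]; res = -5; [i=1]; res = -6; val = 1; [i=1]; val = -4; [i=2]; val = -8; [i=3]; val = -11; [i=4]; val = -13; return -20
eval_b: tmp = -1; acc = 6; (!((tmp * -5) >= abs(c))) -> false; tmp = -66; res = 0; [i=0]; res = -5; [i=1]; res = -6; val = 1; val = -4; [i=2]; val = -8; [i=3]; val = -11; [i=4]; val = -13; return -25
-20 and -25 differ, so these are not the same function on this domain.
verdict: not equivalent; witness: a=1, b=-2, c=5


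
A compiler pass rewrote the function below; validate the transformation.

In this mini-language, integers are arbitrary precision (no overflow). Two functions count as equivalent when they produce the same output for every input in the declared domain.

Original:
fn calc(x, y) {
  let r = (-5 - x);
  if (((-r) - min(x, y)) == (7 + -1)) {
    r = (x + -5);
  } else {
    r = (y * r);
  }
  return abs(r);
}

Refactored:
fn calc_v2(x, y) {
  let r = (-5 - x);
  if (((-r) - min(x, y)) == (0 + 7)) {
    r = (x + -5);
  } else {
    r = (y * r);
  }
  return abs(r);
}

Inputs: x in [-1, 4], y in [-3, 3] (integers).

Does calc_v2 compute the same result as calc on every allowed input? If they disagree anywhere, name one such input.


There is a counterexample at x=-1, y=-3: 12 on one side, 6 on the other.
calc: r := -4 | (((-r) - min(x, y)) == (7 + -1)): false | r := 12 | result 12
calc_v2: r := -4 | (((-r) - min(x, y)) == (0 + 7)): true | r := -6 | result 6
verdict: not equivalent; witness: x=-1, y=-3


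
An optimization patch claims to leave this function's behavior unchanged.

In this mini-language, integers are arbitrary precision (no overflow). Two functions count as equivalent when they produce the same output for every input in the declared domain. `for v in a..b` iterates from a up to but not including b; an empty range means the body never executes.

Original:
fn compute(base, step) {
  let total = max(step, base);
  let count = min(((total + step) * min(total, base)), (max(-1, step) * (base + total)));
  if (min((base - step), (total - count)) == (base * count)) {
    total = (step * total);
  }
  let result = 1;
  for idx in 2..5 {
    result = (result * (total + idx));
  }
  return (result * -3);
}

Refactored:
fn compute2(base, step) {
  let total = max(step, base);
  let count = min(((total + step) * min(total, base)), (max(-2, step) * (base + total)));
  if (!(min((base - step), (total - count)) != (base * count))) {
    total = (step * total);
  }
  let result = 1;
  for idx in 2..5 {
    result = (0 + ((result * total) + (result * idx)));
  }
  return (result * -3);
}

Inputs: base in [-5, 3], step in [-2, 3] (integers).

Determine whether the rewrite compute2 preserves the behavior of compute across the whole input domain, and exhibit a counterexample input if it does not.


The suspicious edit (`-1` became `-2`) never changes the result for any input inside the declared domain.
One worked example (base=2, step=-1) — compute: total becomes 2; next count becomes -4; next (min((base - step), (total - count)) == (base * count)) evaluates to false; next result becomes 1; next at idx=2:; next result becomes 4; next at idx=3:; next result becomes 20; next at idx=4:; next result becomes 120; next final value -360; compute2: total becomes 2; next count becomes -4; next (!(min((base - step), (total - count)) != (base * count))) evaluates to false; next result becomes 1; next at idx=2:; next result becomes 4; next at idx=3:; next result becomes 20; next at idx=4:; next result becomes 120; next final value -360; agreement on -360.
An exhaustive pass over the 54 declared inputs shows identical outputs.
verdict: equivalent


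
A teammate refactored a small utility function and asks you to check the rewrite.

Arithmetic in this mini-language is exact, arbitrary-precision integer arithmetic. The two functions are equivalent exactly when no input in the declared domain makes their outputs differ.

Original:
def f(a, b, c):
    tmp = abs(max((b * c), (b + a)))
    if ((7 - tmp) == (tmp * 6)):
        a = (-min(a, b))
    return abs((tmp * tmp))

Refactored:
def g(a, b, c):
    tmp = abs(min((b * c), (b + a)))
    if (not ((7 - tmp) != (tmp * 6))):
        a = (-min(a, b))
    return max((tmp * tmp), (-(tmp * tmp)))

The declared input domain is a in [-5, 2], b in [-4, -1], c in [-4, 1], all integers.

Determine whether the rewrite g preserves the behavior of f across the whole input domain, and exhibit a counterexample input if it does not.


Try a=-5, b=-4, c=-4.
f: tmp = 16; ((7 - tmp) == (tmp * 6)) -> false; return 256
g: tmp = 9; (not ((7 - tmp) != (tmp * 6))) -> false; return 81
256 != 81, so the rewrite changes behavior.
verdict: not equivalent; witness: a=-5, b=-4, c=-4


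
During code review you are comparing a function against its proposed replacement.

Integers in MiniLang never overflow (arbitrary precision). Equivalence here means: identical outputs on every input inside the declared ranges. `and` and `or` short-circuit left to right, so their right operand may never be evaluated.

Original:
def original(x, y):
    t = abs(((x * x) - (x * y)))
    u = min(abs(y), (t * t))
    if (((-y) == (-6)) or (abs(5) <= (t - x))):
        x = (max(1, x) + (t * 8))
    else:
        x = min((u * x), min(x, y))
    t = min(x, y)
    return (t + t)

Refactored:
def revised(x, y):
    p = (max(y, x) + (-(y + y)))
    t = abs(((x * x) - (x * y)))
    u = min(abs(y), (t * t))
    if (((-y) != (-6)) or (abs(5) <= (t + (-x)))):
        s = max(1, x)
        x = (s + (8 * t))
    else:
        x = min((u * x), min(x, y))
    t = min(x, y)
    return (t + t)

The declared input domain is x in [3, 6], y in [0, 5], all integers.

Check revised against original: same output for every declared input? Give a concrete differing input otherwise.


Evaluate both at x=3, y=3.
original: t becomes 0; next u becomes 0; next (((-y) == (-6)) or (abs(5) <= (t - x))) evaluates to false; next x becomes 0; next t becomes 0; next final value 0
revised: p becomes -3; next t becomes 0; next u becomes 0; next (((-y) != (-6)) or (abs(5) <= (t + (-x)))) evaluates to true; next s becomes 3; next x becomes 3; next t becomes 3; next final value 6
0 != 6, so the rewrite changes behavior.
verdict: not equivalent; witness: x=3, y=3


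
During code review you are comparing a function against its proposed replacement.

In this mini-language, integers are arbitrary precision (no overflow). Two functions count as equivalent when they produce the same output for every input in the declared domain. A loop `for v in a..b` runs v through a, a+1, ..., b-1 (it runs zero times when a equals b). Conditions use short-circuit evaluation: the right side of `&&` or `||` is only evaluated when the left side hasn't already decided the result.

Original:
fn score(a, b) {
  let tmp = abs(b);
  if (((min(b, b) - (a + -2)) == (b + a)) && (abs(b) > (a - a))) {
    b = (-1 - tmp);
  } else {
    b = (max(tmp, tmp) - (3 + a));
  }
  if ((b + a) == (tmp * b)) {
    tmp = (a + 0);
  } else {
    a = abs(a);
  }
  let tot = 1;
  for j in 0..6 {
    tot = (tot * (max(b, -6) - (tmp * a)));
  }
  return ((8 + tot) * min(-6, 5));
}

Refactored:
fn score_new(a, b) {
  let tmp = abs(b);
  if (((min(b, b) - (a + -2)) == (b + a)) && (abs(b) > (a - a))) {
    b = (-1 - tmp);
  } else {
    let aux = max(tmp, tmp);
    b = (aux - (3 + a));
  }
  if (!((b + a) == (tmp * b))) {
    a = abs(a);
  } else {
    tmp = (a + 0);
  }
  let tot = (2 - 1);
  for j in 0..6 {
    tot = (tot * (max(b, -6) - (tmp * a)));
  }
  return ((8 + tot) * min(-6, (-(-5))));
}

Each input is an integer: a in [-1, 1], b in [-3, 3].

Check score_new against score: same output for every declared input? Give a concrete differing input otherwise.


Side by side, the visible changes include: constant usage differs, statement counts differ, arithmetic usage differs, boolean connective usage differs, local variable names differ.
One worked example (a=1, b=1) — score: tmp=1, then (((min(b, b) - (a + -2)) == (b + a)) && (abs(b) > (a - a))) is true, then b=-2, then ((b + a) == (tmp * b)) is false, then a=1, then tot=1, then (j=0), then tot=-3, then (j=1), then tot=9, then (j=2), then tot=-27, then (j=3), then tot=81, then (j=4), then tot=-243, then (j=5), then tot=729, then returns -4422; score_new: tmp=1, then (((min(b, b) - (a + -2)) == (b + a)) && (abs(b) > (a - a))) is true, then b=-2, then (!((b + a) == (tmp * b))) is true, then a=1, then tot=1, then (j=0), then tot=-3, then (j=1), then tot=9, then (j=2), then tot=-27, then (j=3), then tot=81, then (j=4), then tot=-243, then (j=5), then tot=729, then returns -4422; agreement on -4422.
Checked all 21 inputs in the declared domain: the outputs agree on every one.
verdict: equivalent


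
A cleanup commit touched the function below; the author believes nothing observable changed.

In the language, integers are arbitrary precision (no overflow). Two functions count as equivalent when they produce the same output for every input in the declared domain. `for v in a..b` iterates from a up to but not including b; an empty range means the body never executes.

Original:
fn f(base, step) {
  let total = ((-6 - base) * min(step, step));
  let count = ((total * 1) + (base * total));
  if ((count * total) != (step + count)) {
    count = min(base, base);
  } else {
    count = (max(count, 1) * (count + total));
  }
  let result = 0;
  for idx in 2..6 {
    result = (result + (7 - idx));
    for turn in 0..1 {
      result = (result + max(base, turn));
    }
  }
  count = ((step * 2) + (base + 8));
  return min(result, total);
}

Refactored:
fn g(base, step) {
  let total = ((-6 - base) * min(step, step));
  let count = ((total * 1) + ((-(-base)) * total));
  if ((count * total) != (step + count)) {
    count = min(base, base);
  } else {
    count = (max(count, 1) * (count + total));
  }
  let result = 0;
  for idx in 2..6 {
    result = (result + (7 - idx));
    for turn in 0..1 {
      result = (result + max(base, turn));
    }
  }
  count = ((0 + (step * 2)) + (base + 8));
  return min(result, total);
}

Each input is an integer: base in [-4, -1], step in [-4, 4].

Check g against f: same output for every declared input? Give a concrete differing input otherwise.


Behavior is preserved: although arithmetic usage differs; also constant usage differs, the outputs never diverge.
Spot check at base=-3, step=1 — f: total becomes -3; next count becomes 6; next ((count * total) != (step + count)) evaluates to true; next count becomes -3; next result becomes 0; next at idx=2:; next result becomes 5; next at turn=0:; next result becomes 5; next at idx=3:; next result becomes 9; next at turn=0:; next result becomes 9; next at idx=4:; next result becomes 12; next at turn=0:; next result becomes 12; next at idx=5:; next result becomes 14; next at turn=0:; next result becomes 14; next count becomes 7; next final value -3. g: total becomes -3; next count becomes 6; next ((count * total) != (step + count)) evaluates to true; next count becomes -3; next result becomes 0; next at idx=2:; next result becomes 5; next at turn=0:; next result becomes 5; next at idx=3:; next result becomes 9; next at turn=0:; next result becomes 9; next at idx=4:; next result becomes 12; next at turn=0:; next result becomes 12; next at idx=5:; next result becomes 14; next at turn=0:; next result becomes 14; next count becomes 7; next final value -3. Both give -3.
Every one of the 36 inputs gives matching results.
verdict: equivalent


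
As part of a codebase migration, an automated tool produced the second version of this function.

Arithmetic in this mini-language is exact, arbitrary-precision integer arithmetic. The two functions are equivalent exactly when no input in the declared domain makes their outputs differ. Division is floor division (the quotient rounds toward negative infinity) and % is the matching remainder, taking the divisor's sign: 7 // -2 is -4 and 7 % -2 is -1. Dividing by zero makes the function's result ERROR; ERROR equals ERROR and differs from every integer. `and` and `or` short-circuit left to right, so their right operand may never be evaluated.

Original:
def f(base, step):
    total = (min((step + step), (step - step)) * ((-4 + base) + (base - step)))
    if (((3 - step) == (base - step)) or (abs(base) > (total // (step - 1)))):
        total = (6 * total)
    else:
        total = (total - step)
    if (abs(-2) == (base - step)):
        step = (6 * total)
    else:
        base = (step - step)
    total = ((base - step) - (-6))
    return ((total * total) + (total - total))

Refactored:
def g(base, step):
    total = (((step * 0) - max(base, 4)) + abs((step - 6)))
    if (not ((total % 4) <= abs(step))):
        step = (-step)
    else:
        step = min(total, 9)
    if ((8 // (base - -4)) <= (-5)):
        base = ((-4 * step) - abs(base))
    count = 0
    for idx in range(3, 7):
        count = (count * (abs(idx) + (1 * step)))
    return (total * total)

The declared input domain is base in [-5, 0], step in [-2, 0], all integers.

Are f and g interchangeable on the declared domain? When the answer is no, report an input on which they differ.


These are not equivalent — on base=-5, step=-2 the outputs split (64 vs 16).
f: total becomes 48; next (((3 - step) == (base - step)) or (abs(base) > (total // (step - 1)))) evaluates to true; next total becomes 288; next (abs(-2) == (base - step)) evaluates to false; next base becomes 0; next total becomes 8; next final value 64
g: total becomes 4; next (not ((total % 4) <= abs(step))) evaluates to false; next step becomes 4; next ((8 // (base - -4)) <= (-5)) evaluates to true; next base becomes -21; next count becomes 0; next at idx=3:; next count becomes 0; next at idx=4:; next count becomes 0; next at idx=5:; next count becomes 0; next at idx=6:; next count becomes 0; next final value 16
verdict: not equivalent; witness: base=-5, step=-2


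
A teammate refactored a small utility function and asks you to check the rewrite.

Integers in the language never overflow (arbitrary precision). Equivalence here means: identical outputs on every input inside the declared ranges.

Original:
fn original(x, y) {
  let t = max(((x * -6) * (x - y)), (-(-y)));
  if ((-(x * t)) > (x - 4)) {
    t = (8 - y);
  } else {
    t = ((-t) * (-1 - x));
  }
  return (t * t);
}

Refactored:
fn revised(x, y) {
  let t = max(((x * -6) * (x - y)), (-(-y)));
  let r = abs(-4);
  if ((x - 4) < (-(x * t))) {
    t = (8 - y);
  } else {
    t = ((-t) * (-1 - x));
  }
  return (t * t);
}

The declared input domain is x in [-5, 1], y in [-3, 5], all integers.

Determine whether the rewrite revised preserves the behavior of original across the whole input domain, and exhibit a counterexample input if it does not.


The two versions differ — the changes include statement counts differ; local variable names differ; comparison usage differs; constant usage differs; min/max/abs usage differs.
One worked example (x=-4, y=5) — original: t=5, then ((-(x * t)) > (x - 4)) is true, then t=3, then returns 9; revised: t=5, then r=4, then ((x - 4) < (-(x * t))) is true, then t=3, then returns 9; agreement on 9.
An exhaustive pass over the 63 declared inputs shows identical outputs.
verdict: equivalent


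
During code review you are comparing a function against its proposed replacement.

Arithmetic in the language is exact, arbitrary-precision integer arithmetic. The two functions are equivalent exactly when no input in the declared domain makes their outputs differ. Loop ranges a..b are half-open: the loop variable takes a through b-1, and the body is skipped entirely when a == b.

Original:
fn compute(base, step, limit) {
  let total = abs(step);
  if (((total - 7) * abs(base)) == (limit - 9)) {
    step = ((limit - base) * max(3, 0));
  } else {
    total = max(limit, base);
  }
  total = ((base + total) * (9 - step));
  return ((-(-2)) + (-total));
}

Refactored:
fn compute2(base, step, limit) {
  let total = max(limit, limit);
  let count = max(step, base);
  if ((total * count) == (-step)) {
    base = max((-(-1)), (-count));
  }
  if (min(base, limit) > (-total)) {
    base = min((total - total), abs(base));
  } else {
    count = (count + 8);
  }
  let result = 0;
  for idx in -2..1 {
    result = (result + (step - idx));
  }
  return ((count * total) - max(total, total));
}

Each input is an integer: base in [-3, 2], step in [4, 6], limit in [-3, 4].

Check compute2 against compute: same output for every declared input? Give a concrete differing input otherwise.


Not equivalent: base=-3, step=4, limit=-3 separates them (32 vs -33).
compute: total := 4 | (((total - 7) * abs(base)) == (limit - 9)): false | total := -3 | total := -30 | result 32
compute2: total := -3 | count := 4 | ((total * count) == (-step)): false | (min(base, limit) > (-total)): false | count := 12 | result := 0 | iter idx=-2: | result := 6 | iter idx=-1: | result := 11 | iter idx=0: | result := 15 | result -33
verdict: not equivalent; witness: base=-3, step=4, limit=-3


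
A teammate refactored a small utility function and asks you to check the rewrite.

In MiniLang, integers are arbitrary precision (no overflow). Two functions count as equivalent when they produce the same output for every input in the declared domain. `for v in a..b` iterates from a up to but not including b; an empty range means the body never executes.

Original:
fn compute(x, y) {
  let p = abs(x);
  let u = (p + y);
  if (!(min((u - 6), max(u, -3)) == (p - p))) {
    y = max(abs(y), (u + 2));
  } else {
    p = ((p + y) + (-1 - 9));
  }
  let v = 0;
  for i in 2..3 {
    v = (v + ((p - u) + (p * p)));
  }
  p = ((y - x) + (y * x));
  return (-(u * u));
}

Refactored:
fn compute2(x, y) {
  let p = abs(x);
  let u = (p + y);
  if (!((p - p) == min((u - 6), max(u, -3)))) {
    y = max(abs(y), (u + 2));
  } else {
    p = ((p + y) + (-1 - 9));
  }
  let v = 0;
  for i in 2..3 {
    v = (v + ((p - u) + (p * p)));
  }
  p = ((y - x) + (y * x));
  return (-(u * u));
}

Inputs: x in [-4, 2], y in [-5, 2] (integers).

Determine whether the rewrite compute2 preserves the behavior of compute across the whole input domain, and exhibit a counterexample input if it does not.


The two versions differ — the changes include same computation, different form.
One worked example (x=-4, y=-5) — compute: p = 4; u = -1; (!(min((u - 6), max(u, -3)) == (p - p))) -> true; y = 5; v = 0; [i=2]; v = 21; p = -11; return -1; compute2: p = 4; u = -1; (!((p - p) == min((u - 6), max(u, -3)))) -> true; y = 5; v = 0; [i=2]; v = 21; p = -11; return -1; agreement on -1.
Checked all 56 inputs in the declared domain: the outputs agree on every one.
verdict: equivalent


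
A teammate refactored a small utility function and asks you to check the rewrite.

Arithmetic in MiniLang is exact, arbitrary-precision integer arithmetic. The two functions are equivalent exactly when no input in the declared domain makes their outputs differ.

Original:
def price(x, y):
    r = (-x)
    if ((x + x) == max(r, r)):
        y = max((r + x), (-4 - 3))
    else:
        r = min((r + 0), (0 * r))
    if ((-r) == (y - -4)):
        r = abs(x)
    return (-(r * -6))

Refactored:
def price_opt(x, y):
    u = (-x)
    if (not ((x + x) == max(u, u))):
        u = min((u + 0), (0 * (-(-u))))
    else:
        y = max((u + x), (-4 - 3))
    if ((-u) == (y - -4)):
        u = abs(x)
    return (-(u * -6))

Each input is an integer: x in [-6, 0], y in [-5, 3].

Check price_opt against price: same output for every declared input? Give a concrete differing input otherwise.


The two versions differ — the changes include boolean connective usage differs; local variable names differ.
As a probe, take x=-5, y=-3: price runs r := 5 | ((x + x) == max(r, r)): false | r := 0 | ((-r) == (y - -4)): false | result 0; price_opt runs u := 5 | (not ((x + x) == max(u, u))): true | u := 0 | ((-u) == (y - -4)): false | result 0; both end at 0.
Across all 63 domain points the two functions coincide.
verdict: equivalent


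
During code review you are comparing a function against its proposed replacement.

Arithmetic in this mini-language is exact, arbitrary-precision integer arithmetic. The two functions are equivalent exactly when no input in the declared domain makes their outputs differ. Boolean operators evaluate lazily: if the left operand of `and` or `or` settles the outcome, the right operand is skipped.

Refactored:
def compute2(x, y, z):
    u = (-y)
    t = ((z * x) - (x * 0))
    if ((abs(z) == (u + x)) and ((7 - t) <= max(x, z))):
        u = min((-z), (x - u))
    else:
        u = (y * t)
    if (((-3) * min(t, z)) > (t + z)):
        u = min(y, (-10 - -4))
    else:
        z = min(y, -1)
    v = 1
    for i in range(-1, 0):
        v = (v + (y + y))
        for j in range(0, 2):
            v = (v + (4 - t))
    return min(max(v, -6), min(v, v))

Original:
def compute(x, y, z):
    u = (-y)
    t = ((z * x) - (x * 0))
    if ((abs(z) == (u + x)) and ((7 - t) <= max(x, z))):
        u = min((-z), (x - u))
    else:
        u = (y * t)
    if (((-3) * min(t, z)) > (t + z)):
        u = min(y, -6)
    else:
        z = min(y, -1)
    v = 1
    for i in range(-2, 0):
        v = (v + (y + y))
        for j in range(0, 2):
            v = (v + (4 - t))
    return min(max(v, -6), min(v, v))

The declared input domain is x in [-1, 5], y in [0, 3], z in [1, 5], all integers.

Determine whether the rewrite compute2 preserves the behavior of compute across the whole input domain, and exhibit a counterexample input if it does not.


These are not equivalent — on x=-1, y=0, z=1 the outputs split (21 vs 11).
compute: u becomes 0; next t becomes -1; next ((abs(z) == (u + x)) and ((7 - t) <= max(x, z))) evaluates to false; next u becomes 0; next (((-3) * min(t, z)) > (t + z)) evaluates to true; next u becomes -6; next v becomes 1; next at i=-2:; next v becomes 1; next at j=0:; next v becomes 6; next at j=1:; next v becomes 11; next at i=-1:; next v becomes 11; next at j=0:; next v becomes 16; next at j=1:; next v becomes 21; next final value 21
compute2: u becomes 0; next t becomes -1; next ((abs(z) == (u + x)) and ((7 - t) <= max(x, z))) evaluates to false; next u becomes 0; next (((-3) * min(t, z)) > (t + z)) evaluates to true; next u becomes -6; next v becomes 1; next at i=-1:; next v becomes 1; next at j=0:; next v becomes 6; next at j=1:; next v becomes 11; next final value 11
verdict: not equivalent; witness: x=-1, y=0, z=1
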